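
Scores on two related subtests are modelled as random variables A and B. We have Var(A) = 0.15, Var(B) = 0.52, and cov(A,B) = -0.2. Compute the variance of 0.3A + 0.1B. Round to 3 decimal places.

Var(0.3A + 0.1B) = (0.3)²·Var(A) + (0.1)²·Var(B) + 2·(0.3)·(0.1)·cov(A,B)
= 0.09·0.15 + 0.01·0.52 + 0.06·-0.2 = 0.0067

0.007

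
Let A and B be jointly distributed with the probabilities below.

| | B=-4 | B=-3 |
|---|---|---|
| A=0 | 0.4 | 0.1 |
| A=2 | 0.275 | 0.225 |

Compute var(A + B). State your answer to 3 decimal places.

1.469

E[A] = 1,  E[B] = -3.675,  E[AB] = -3.55
var(A) = 2 − (1)² = 1;  var(B) = 13.725 − (-3.675)² = 0.219375
cov(A,B) = -3.55 − (1)(-3.675) = 0.125
var(A + B) = (1)²·1 + (1)²·0.219375 + 2·(1)·(1)·0.125 = 1.469375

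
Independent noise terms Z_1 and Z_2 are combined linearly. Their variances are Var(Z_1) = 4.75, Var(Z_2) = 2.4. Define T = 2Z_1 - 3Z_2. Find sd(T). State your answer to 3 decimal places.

6.372

By independence, Var(T) = (2)²Var(Z_1) + (-3)²Var(Z_2)
= (2)²·4.75 + (-3)²·2.4 = 40.6
sd(T) = √40.6 ≈ 6.372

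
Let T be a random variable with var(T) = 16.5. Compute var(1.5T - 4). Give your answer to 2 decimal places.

37.13

var(1.5T - 4) = (1.5)²·var(T) = 2.25·16.5 = 37.125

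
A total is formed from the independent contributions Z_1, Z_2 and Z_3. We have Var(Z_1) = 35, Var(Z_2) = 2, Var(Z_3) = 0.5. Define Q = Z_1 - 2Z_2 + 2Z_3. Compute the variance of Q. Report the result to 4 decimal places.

45.0000

By independence, Var(Q) = (1)²Var(Z_1) + (-2)²Var(Z_2) + (2)²Var(Z_3)
= (1)²·35 + (-2)²·2 + (2)²·0.5 = 45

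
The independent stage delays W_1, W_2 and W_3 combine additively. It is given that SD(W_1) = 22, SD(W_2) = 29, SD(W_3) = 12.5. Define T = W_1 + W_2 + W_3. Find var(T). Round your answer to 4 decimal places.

1481.2500

var(W_1) = 484, var(W_2) = 841, var(W_3) = 156.25
By independence, var(T) = (1)²var(W_1) + (1)²var(W_2) + (1)²var(W_3)
= (1)²·484 + (1)²·841 + (1)²·156.25 = 1481.25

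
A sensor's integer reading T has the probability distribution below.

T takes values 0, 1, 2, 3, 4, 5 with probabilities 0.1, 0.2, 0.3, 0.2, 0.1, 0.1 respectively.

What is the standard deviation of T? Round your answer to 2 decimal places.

1.42

E[T] = (0)(0.1) + (1)(0.2) + (2)(0.3) + (3)(0.2) + (4)(0.1) + (5)(0.1) = 2.3
E[T²] = (0)²(0.1) + (1)²(0.2) + (2)²(0.3) + (3)²(0.2) + (4)²(0.1) + (5)²(0.1) = 7.3
V(T) = E[T²] − (E[T])² = 7.3 − (2.3)² = 2.01
SD(T) = √2.01 ≈ 1.42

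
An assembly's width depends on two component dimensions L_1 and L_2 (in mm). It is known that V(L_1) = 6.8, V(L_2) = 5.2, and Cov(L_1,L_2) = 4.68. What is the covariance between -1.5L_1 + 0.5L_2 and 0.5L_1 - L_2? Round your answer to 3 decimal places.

0.490

Cov(-1.5L_1 + 0.5L_2, 0.5L_1 - L_2) = (-1.5)(0.5)V(L_1) + (0.5)(-1)V(L_2) + [(-1.5)(-1) + (0.5)(0.5)]Cov(L_1,L_2)
= -0.75·6.8 + -0.5·5.2 + 1.75·4.68 = 0.49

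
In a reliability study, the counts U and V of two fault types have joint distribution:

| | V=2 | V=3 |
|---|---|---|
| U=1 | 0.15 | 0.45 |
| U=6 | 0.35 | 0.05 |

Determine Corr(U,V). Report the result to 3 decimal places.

-0.612

E[U] = 3,  E[V] = 2.5
E[UV] = 6.75
Cov(U,V) = E[UV] − E[U]E[V] = 6.75 − (3)(2.5) = -0.75
Var(U) = 6,  Var(V) = 0.25
ρ = -0.75 / √(6·0.25) ≈ -0.612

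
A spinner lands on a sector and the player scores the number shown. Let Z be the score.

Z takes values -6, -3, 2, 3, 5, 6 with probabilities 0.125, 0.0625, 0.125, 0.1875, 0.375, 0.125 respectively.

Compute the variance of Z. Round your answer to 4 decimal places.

14.8750

E[Z] = (-6)(0.125) + (-3)(0.0625) + (2)(0.125) + (3)(0.1875) + (5)(0.375) + (6)(0.125) = 2.5
E[Z²] = (-6)²(0.125) + (-3)²(0.0625) + (2)²(0.125) + (3)²(0.1875) + (5)²(0.375) + (6)²(0.125) = 21.125
Var(Z) = E[Z²] − (E[Z])² = 21.125 − (2.5)² = 14.875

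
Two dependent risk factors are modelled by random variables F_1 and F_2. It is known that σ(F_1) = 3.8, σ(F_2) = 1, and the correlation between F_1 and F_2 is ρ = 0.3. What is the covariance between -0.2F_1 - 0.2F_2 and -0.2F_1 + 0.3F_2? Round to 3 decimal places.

V(F_1) = (3.8)² = 14.44;  V(F_2) = (1)² = 1
Cov(F_1,F_2) = ρ·σ(F_1)·σ(F_2) = 0.3·3.8·1 = 1.14
Cov(-0.2F_1 - 0.2F_2, -0.2F_1 + 0.3F_2) = (-0.2)(-0.2)V(F_1) + (-0.2)(0.3)V(F_2) + [(-0.2)(0.3) + (-0.2)(-0.2)]Cov(F_1,F_2)
= 0.04·14.44 + -0.06·1 + -0.02·1.14 = 0.4948

0.495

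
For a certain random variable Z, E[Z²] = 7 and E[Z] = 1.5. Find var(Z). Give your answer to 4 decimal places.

4.7500

var(Z) = 7 − (1.5)² = 4.75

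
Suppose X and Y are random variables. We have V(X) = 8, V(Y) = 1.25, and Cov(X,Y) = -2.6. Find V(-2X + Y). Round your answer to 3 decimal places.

43.650

V(-2X + Y) = (-2)²·V(X) + (1)²·V(Y) + 2·(-2)·(1)·Cov(X,Y)
= 4·8 + 1·1.25 + -4·-2.6 = 43.65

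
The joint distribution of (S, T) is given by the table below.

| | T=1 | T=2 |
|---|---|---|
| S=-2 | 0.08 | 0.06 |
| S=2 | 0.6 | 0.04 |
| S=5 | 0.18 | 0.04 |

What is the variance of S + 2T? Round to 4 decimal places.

4.1556

E[S] = 2.1,  E[T] = 1.14,  E[ST] = 2.26
V(S) = 8.62 − (2.1)² = 4.21;  V(T) = 1.42 − (1.14)² = 0.1204
Cov(S,T) = 2.26 − (2.1)(1.14) = -0.134
V(S + 2T) = (1)²·4.21 + (2)²·0.1204 + 2·(1)·(2)·-0.134 = 4.1556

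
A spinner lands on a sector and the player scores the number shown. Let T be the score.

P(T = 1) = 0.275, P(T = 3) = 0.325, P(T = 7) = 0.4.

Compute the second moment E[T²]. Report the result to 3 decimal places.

22.800

E[T²] = (1)²(0.275) + (3)²(0.325) + (7)²(0.4) = 22.8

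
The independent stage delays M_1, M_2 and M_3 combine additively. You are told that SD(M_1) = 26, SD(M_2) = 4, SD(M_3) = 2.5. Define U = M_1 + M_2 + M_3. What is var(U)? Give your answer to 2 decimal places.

698.25

var(M_1) = 676, var(M_2) = 16, var(M_3) = 6.25
By independence, var(U) = (1)²var(M_1) + (1)²var(M_2) + (1)²var(M_3)
= (1)²·676 + (1)²·16 + (1)²·6.25 = 698.25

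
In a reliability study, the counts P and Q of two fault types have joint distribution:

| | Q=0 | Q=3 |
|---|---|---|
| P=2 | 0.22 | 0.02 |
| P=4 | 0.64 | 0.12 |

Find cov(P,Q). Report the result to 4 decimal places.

0.0816

E[P] = 3.52,  E[Q] = 0.42
E[PQ] = 1.56
cov(P,Q) = E[PQ] − E[P]E[Q] = 1.56 − (3.52)(0.42) = 0.0816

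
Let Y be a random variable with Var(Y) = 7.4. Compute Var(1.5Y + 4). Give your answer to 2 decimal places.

Var(1.5Y + 4) = (1.5)²·Var(Y) = 2.25·7.4 = 16.65

16.65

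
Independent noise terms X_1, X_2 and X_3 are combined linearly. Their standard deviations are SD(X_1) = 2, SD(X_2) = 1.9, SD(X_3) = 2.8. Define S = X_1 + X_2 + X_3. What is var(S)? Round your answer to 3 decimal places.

var(X_1) = 4, var(X_2) = 3.61, var(X_3) = 7.84
By independence, var(S) = (1)²var(X_1) + (1)²var(X_2) + (1)²var(X_3)
= (1)²·4 + (1)²·3.61 + (1)²·7.84 = 15.45

15.450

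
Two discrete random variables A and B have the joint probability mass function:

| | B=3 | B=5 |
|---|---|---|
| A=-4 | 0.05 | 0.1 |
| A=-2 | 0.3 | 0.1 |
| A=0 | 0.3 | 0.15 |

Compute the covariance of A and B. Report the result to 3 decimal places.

-0.220

E[A] = -1.4,  E[B] = 3.7
E[AB] = -5.4
Cov(A,B) = E[AB] − E[A]E[B] = -5.4 − (-1.4)(3.7) = -0.22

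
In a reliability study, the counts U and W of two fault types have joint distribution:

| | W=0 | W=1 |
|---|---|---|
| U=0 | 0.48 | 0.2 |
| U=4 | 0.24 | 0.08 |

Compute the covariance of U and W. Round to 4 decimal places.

E[U] = 1.28,  E[W] = 0.28
E[UW] = 0.32
Cov(U,W) = E[UW] − E[U]E[W] = 0.32 − (1.28)(0.28) = -0.0384

-0.0384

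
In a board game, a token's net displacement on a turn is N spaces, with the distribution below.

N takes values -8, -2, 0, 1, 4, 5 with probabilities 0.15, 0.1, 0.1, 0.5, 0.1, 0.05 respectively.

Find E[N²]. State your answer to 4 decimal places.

E[N²] = (-8)²(0.15) + (-2)²(0.1) + (0)²(0.1) + (1)²(0.5) + (4)²(0.1) + (5)²(0.05) = 13.35

13.3500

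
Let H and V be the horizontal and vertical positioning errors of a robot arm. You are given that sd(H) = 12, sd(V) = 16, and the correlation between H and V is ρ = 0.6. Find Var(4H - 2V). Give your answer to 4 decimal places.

Var(H) = (12)² = 144;  Var(V) = (16)² = 256
cov(H,V) = ρ·sd(H)·sd(V) = 0.6·12·16 = 115.2
Var(4H - 2V) = (4)²·Var(H) + (-2)²·Var(V) + 2·(4)·(-2)·cov(H,V)
= 16·144 + 4·256 + -16·115.2 = 1484.8

1484.8000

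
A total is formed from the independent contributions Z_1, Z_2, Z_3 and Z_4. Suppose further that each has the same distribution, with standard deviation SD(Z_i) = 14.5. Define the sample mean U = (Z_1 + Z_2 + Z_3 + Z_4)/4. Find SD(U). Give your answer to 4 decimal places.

Var(Z_i) = (14.5)² = 210.25
By independence, Var(U) = (0.25)²Var(Z_1) + (0.25)²Var(Z_2) + (0.25)²Var(Z_3) + (0.25)²Var(Z_4)
= (0.25)²·210.25 + (0.25)²·210.25 + (0.25)²·210.25 + (0.25)²·210.25 = 52.5625
SD(U) = √52.5625 ≈ 7.2500

7.2500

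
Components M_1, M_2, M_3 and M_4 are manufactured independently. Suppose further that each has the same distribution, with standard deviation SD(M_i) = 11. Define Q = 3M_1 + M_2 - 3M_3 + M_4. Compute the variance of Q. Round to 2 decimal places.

Var(M_i) = (11)² = 121
By independence, Var(Q) = (3)²Var(M_1) + (1)²Var(M_2) + (-3)²Var(M_3) + (1)²Var(M_4)
= (3)²·121 + (1)²·121 + (-3)²·121 + (1)²·121 = 2420

2420.00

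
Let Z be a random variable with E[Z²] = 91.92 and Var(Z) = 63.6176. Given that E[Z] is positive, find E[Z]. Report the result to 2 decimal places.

5.32

(E[Z])² = E[Z²] − Var(Z) = 91.92 − 63.6176 = 28.3024
E[Z] = √28.3024 = 5.32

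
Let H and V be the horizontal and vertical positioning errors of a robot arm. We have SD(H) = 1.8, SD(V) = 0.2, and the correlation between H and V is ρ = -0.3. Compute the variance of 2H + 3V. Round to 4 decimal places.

12.0240

var(H) = (1.8)² = 3.24;  var(V) = (0.2)² = 0.04
cov(H,V) = ρ·SD(H)·SD(V) = -0.3·1.8·0.2 = -0.108
var(2H + 3V) = (2)²·var(H) + (3)²·var(V) + 2·(2)·(3)·cov(H,V)
= 4·3.24 + 9·0.04 + 12·-0.108 = 12.024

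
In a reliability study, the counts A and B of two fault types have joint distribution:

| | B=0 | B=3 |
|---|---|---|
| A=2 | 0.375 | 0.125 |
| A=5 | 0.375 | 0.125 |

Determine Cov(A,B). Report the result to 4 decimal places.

E[A] = 3.5,  E[B] = 0.75
E[AB] = 2.625
Cov(A,B) = E[AB] − E[A]E[B] = 2.625 − (3.5)(0.75) = 0

0.0000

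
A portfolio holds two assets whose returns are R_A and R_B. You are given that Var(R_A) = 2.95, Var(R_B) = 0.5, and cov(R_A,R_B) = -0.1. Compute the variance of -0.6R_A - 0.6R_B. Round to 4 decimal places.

Var(-0.6R_A - 0.6R_B) = (-0.6)²·Var(R_A) + (-0.6)²·Var(R_B) + 2·(-0.6)·(-0.6)·cov(R_A,R_B)
= 0.36·2.95 + 0.36·0.5 + 0.72·-0.1 = 1.17

1.1700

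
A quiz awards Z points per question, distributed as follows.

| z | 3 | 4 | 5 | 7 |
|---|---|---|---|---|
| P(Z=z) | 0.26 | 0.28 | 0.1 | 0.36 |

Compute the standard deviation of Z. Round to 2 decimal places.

1.66

E[Z] = (3)(0.26) + (4)(0.28) + (5)(0.1) + (7)(0.36) = 4.92
E[Z²] = (3)²(0.26) + (4)²(0.28) + (5)²(0.1) + (7)²(0.36) = 26.96
Var(Z) = E[Z²] − (E[Z])² = 26.96 − (4.92)² = 2.7536
SD(Z) = √2.7536 ≈ 1.66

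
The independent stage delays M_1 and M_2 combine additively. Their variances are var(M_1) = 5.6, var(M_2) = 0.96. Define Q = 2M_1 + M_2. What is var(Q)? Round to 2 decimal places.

23.36

By independence, var(Q) = (2)²var(M_1) + (1)²var(M_2)
= (2)²·5.6 + (1)²·0.96 = 23.36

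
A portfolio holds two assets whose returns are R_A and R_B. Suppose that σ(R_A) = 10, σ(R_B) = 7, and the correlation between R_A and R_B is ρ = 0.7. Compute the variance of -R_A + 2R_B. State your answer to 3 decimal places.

var(R_A) = (10)² = 100;  var(R_B) = (7)² = 49
cov(R_A,R_B) = ρ·σ(R_A)·σ(R_B) = 0.7·10·7 = 49
var(-R_A + 2R_B) = (-1)²·var(R_A) + (2)²·var(R_B) + 2·(-1)·(2)·cov(R_A,R_B)
= 1·100 + 4·49 + -4·49 = 100

100.000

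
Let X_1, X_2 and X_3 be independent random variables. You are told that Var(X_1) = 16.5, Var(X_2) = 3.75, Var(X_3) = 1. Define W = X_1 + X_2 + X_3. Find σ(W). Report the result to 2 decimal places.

By independence, Var(W) = (1)²Var(X_1) + (1)²Var(X_2) + (1)²Var(X_3)
= (1)²·16.5 + (1)²·3.75 + (1)²·1 = 21.25
σ(W) = √21.25 ≈ 4.61

4.61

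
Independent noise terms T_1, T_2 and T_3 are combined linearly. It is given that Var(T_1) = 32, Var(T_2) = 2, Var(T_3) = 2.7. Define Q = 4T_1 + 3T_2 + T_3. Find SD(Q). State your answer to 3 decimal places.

By independence, Var(Q) = (4)²Var(T_1) + (3)²Var(T_2) + (1)²Var(T_3)
= (4)²·32 + (3)²·2 + (1)²·2.7 = 532.7
SD(Q) = √532.7 ≈ 23.080

23.080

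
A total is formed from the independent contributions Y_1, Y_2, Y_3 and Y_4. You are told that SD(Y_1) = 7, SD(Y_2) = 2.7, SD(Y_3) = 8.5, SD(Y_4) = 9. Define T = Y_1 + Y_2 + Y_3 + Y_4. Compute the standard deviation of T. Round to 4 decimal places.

14.4755

Var(Y_1) = 49, Var(Y_2) = 7.29, Var(Y_3) = 72.25, Var(Y_4) = 81
By independence, Var(T) = (1)²Var(Y_1) + (1)²Var(Y_2) + (1)²Var(Y_3) + (1)²Var(Y_4)
= (1)²·49 + (1)²·7.29 + (1)²·72.25 + (1)²·81 = 209.54
SD(T) = √209.54 ≈ 14.4755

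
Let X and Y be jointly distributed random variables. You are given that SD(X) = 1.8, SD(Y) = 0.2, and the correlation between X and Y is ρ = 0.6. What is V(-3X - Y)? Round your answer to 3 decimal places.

30.496

V(X) = (1.8)² = 3.24;  V(Y) = (0.2)² = 0.04
Cov(X,Y) = ρ·SD(X)·SD(Y) = 0.6·1.8·0.2 = 0.216
V(-3X - Y) = (-3)²·V(X) + (-1)²·V(Y) + 2·(-3)·(-1)·Cov(X,Y)
= 9·3.24 + 1·0.04 + 6·0.216 = 30.496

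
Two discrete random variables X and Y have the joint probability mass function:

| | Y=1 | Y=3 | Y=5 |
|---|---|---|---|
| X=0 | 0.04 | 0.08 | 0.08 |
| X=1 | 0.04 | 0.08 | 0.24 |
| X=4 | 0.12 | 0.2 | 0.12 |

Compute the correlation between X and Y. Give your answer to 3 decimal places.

E[X] = 2.12,  E[Y] = 3.48
E[XY] = 6.76
Cov(X,Y) = E[XY] − E[X]E[Y] = 6.76 − (2.12)(3.48) = -0.6176
Var(X) = 2.9056,  Var(Y) = 2.3296
ρ = -0.6176 / √(2.9056·2.3296) ≈ -0.237

-0.237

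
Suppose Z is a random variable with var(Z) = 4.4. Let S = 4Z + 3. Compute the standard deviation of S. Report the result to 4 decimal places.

8.3905

var(4Z + 3) = (4)²·4.4 = 70.4
σ(S) = √70.4 ≈ 8.3905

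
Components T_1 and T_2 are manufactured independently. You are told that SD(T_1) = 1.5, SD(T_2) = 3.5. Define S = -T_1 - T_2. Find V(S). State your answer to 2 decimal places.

V(T_1) = 2.25, V(T_2) = 12.25
By independence, V(S) = (-1)²V(T_1) + (-1)²V(T_2)
= (-1)²·2.25 + (-1)²·12.25 = 14.5

14.50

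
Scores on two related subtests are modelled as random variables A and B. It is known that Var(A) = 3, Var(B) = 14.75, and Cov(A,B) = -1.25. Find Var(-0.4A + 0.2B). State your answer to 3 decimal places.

Var(-0.4A + 0.2B) = (-0.4)²·Var(A) + (0.2)²·Var(B) + 2·(-0.4)·(0.2)·Cov(A,B)
= 0.16·3 + 0.04·14.75 + -0.16·-1.25 = 1.27

1.270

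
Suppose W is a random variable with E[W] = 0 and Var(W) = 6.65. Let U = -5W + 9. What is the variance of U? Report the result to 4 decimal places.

Var(-5W + 9) = (-5)²·Var(W) = 25·6.65 = 166.25

166.2500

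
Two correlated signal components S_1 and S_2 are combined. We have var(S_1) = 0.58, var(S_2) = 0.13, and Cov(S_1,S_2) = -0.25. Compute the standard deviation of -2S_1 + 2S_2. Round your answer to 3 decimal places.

var(-2S_1 + 2S_2) = (-2)²·var(S_1) + (2)²·var(S_2) + 2·(-2)·(2)·Cov(S_1,S_2)
= 4·0.58 + 4·0.13 + -8·-0.25 = 4.84
SD(-2S_1 + 2S_2) = √4.84 ≈ 2.200

2.200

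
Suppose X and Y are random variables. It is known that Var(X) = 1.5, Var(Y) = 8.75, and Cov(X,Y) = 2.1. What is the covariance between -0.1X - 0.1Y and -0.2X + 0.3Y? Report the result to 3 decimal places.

-0.254

Cov(-0.1X - 0.1Y, -0.2X + 0.3Y) = (-0.1)(-0.2)Var(X) + (-0.1)(0.3)Var(Y) + [(-0.1)(0.3) + (-0.1)(-0.2)]Cov(X,Y)
= 0.02·1.5 + -0.03·8.75 + -0.01·2.1 = -0.2535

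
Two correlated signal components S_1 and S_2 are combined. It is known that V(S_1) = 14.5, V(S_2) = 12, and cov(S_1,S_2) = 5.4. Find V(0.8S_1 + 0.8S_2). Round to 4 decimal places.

V(0.8S_1 + 0.8S_2) = (0.8)²·V(S_1) + (0.8)²·V(S_2) + 2·(0.8)·(0.8)·cov(S_1,S_2)
= 0.64·14.5 + 0.64·12 + 1.28·5.4 = 23.872

23.8720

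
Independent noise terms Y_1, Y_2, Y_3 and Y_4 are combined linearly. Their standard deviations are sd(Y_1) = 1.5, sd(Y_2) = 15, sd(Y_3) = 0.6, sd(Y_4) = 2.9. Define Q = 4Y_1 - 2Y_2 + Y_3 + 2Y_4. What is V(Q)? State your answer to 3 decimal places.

970.000

V(Y_1) = 2.25, V(Y_2) = 225, V(Y_3) = 0.36, V(Y_4) = 8.41
By independence, V(Q) = (4)²V(Y_1) + (-2)²V(Y_2) + (1)²V(Y_3) + (2)²V(Y_4)
= (4)²·2.25 + (-2)²·225 + (1)²·0.36 + (2)²·8.41 = 970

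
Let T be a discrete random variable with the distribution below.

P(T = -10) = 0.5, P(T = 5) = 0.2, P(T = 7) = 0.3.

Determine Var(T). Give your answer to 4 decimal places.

E[T] = (-10)(0.5) + (5)(0.2) + (7)(0.3) = -1.9
E[T²] = (-10)²(0.5) + (5)²(0.2) + (7)²(0.3) = 69.7
Var(T) = E[T²] − (E[T])² = 69.7 − (-1.9)² = 66.09

66.0900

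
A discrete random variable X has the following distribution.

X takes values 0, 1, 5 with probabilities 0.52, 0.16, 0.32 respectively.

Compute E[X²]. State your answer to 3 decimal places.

E[X²] = (0)²(0.52) + (1)²(0.16) + (5)²(0.32) = 8.16

8.160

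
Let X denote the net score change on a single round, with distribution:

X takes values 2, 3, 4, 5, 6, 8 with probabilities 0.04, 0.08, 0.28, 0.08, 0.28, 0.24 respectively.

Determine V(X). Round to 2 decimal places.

3.21

E[X] = (2)(0.04) + (3)(0.08) + (4)(0.28) + (5)(0.08) + (6)(0.28) + (8)(0.24) = 5.44
E[X²] = (2)²(0.04) + (3)²(0.08) + (4)²(0.28) + (5)²(0.08) + (6)²(0.28) + (8)²(0.24) = 32.8
V(X) = E[X²] − (E[X])² = 32.8 − (5.44)² = 3.2064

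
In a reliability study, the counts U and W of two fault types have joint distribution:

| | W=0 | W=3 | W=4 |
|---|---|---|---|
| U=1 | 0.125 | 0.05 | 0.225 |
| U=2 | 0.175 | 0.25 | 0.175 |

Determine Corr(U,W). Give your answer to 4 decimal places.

-0.0605

E[U] = 1.6,  E[W] = 2.5
E[UW] = 3.95
cov(U,W) = E[UW] − E[U]E[W] = 3.95 − (1.6)(2.5) = -0.05
var(U) = 0.24,  var(W) = 2.85
ρ = -0.05 / √(0.24·2.85) ≈ -0.0605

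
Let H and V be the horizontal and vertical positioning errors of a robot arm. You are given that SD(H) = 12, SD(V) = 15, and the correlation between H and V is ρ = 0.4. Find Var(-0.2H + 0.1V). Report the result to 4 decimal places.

5.1300

Var(H) = (12)² = 144;  Var(V) = (15)² = 225
Cov(H,V) = ρ·SD(H)·SD(V) = 0.4·12·15 = 72
Var(-0.2H + 0.1V) = (-0.2)²·Var(H) + (0.1)²·Var(V) + 2·(-0.2)·(0.1)·Cov(H,V)
= 0.04·144 + 0.01·225 + -0.04·72 = 5.13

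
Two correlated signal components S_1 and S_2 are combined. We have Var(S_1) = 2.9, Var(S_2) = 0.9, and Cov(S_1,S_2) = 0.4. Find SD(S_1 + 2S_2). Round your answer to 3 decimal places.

2.846

Var(S_1 + 2S_2) = (1)²·Var(S_1) + (2)²·Var(S_2) + 2·(1)·(2)·Cov(S_1,S_2)
= 1·2.9 + 4·0.9 + 4·0.4 = 8.1
SD(S_1 + 2S_2) = √8.1 ≈ 2.846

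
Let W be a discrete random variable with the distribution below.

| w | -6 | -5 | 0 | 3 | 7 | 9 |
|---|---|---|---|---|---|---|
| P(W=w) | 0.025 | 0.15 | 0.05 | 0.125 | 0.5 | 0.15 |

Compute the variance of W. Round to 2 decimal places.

23.72

E[W] = (-6)(0.025) + (-5)(0.15) + (0)(0.05) + (3)(0.125) + (7)(0.5) + (9)(0.15) = 4.325
E[W²] = (-6)²(0.025) + (-5)²(0.15) + (0)²(0.05) + (3)²(0.125) + (7)²(0.5) + (9)²(0.15) = 42.425
var(W) = E[W²] − (E[W])² = 42.425 − (4.325)² = 23.719375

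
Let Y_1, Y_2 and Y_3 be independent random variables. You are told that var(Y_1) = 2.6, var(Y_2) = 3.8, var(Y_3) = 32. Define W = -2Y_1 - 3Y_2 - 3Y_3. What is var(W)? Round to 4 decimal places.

By independence, var(W) = (-2)²var(Y_1) + (-3)²var(Y_2) + (-3)²var(Y_3)
= (-2)²·2.6 + (-3)²·3.8 + (-3)²·32 = 332.6

332.6000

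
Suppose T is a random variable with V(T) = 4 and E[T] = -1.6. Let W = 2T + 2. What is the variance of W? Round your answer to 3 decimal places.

V(2T + 2) = (2)²·V(T) = 4·4 = 16

16.000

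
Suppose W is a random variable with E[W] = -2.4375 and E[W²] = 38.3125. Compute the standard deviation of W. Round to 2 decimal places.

5.69

V(W) = 38.3125 − (-2.4375)² = 32.37109375
sd(W) = √32.37109375 ≈ 5.69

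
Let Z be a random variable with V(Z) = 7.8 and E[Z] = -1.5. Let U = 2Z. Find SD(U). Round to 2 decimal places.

5.59

V(2Z) = (2)²·7.8 = 31.2
SD(U) = √31.2 ≈ 5.59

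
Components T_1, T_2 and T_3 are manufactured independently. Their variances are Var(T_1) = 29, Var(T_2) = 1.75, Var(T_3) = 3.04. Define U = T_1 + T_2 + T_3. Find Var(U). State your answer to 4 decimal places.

33.7900

By independence, Var(U) = (1)²Var(T_1) + (1)²Var(T_2) + (1)²Var(T_3)
= (1)²·29 + (1)²·1.75 + (1)²·3.04 = 33.79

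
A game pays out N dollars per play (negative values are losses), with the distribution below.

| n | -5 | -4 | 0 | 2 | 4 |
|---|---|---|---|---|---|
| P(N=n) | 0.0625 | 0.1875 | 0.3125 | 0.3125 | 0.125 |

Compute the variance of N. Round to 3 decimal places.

E[N] = (-5)(0.0625) + (-4)(0.1875) + (0)(0.3125) + (2)(0.3125) + (4)(0.125) = 0.0625
E[N²] = (-5)²(0.0625) + (-4)²(0.1875) + (0)²(0.3125) + (2)²(0.3125) + (4)²(0.125) = 7.8125
Var(N) = E[N²] − (E[N])² = 7.8125 − (0.0625)² = 7.80859375

7.809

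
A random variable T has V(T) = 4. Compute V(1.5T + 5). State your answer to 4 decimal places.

9.0000

V(1.5T + 5) = (1.5)²·V(T) = 2.25·4 = 9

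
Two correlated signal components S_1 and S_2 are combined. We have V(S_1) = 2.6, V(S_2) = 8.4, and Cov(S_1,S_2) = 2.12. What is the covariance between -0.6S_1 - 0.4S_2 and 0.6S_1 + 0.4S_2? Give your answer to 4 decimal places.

Cov(-0.6S_1 - 0.4S_2, 0.6S_1 + 0.4S_2) = (-0.6)(0.6)V(S_1) + (-0.4)(0.4)V(S_2) + [(-0.6)(0.4) + (-0.4)(0.6)]Cov(S_1,S_2)
= -0.36·2.6 + -0.16·8.4 + -0.48·2.12 = -3.2976

-3.2976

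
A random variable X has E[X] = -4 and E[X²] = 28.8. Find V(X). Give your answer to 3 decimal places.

12.800

V(X) = 28.8 − (-4)² = 12.8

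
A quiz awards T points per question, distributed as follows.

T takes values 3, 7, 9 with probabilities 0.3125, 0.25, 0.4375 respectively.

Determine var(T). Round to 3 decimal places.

6.609

E[T] = (3)(0.3125) + (7)(0.25) + (9)(0.4375) = 6.625
E[T²] = (3)²(0.3125) + (7)²(0.25) + (9)²(0.4375) = 50.5
var(T) = E[T²] − (E[T])² = 50.5 − (6.625)² = 6.609375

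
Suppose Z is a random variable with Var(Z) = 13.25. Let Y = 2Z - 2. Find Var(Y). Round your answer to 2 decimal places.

Var(2Z - 2) = (2)²·Var(Z) = 4·13.25 = 53

53.00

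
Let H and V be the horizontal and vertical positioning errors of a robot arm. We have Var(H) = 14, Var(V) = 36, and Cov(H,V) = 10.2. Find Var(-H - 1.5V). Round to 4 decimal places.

125.6000

Var(-H - 1.5V) = (-1)²·Var(H) + (-1.5)²·Var(V) + 2·(-1)·(-1.5)·Cov(H,V)
= 1·14 + 2.25·36 + 3·10.2 = 125.6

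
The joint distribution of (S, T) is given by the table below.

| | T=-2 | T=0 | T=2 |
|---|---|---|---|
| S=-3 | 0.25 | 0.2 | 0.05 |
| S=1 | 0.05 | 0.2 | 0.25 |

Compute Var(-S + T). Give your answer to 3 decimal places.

3.200

E[S] = -1,  E[T] = 0,  E[ST] = 1.6
Var(S) = 5 − (-1)² = 4;  Var(T) = 2.4 − (0)² = 2.4
Cov(S,T) = 1.6 − (-1)(0) = 1.6
Var(-S + T) = (-1)²·4 + (1)²·2.4 + 2·(-1)·(1)·1.6 = 3.2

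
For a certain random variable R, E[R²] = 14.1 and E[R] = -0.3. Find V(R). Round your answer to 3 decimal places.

V(R) = 14.1 − (-0.3)² = 14.01

14.010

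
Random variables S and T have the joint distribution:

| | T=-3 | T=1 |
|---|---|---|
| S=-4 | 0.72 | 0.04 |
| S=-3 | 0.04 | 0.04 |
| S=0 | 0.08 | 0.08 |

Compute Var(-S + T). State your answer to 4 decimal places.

E[S] = -3.28,  E[T] = -2.36,  E[ST] = 8.72
Var(S) = 12.88 − (-3.28)² = 2.1216;  Var(T) = 7.72 − (-2.36)² = 2.1504
Cov(S,T) = 8.72 − (-3.28)(-2.36) = 0.9792
Var(-S + T) = (-1)²·2.1216 + (1)²·2.1504 + 2·(-1)·(1)·0.9792 = 2.3136

2.3136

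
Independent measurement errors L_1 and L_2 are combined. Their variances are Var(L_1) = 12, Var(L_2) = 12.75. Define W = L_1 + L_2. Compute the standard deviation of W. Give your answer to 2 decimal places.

4.97

By independence, Var(W) = (1)²Var(L_1) + (1)²Var(L_2)
= (1)²·12 + (1)²·12.75 = 24.75
SD(W) = √24.75 ≈ 4.97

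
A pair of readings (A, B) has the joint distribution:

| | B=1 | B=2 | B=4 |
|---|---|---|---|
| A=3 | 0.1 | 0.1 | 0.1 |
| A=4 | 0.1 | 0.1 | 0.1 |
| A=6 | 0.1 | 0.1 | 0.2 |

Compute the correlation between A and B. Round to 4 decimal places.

E[A] = 4.5,  E[B] = 2.5
E[AB] = 11.5
Cov(A,B) = E[AB] − E[A]E[B] = 11.5 − (4.5)(2.5) = 0.25
Var(A) = 1.65,  Var(B) = 1.65
ρ = 0.25 / √(1.65·1.65) ≈ 0.1515

0.1515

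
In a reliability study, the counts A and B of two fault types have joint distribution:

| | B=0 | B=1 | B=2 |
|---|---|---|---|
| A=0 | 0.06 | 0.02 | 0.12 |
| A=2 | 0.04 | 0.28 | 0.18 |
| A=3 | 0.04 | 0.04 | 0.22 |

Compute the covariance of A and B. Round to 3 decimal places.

0.098

E[A] = 1.9,  E[B] = 1.38
E[AB] = 2.72
Cov(A,B) = E[AB] − E[A]E[B] = 2.72 − (1.9)(1.38) = 0.098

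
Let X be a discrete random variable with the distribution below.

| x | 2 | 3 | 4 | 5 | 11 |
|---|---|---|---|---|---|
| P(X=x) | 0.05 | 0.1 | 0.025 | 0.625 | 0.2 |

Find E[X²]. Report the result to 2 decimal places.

E[X²] = (2)²(0.05) + (3)²(0.1) + (4)²(0.025) + (5)²(0.625) + (11)²(0.2) = 41.325

41.33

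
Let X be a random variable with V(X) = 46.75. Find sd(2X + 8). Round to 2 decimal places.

13.67

V(2X + 8) = (2)²·46.75 = 187
sd(2X + 8) = √187 ≈ 13.67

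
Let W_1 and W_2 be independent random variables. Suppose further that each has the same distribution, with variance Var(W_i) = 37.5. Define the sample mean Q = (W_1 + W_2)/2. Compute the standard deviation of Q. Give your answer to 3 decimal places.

4.330

By independence, Var(Q) = (0.5)²Var(W_1) + (0.5)²Var(W_2)
= (0.5)²·37.5 + (0.5)²·37.5 = 18.75
σ(Q) = √18.75 ≈ 4.330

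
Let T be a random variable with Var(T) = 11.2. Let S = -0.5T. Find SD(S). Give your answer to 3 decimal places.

Var(-0.5T) = (-0.5)²·11.2 = 2.8
SD(S) = √2.8 ≈ 1.673

1.673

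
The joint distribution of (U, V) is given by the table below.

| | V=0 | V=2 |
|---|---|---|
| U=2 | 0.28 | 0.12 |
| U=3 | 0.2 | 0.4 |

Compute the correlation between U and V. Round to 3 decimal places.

E[U] = 2.6,  E[V] = 1.04
E[UV] = 2.88
Cov(U,V) = E[UV] − E[U]E[V] = 2.88 − (2.6)(1.04) = 0.176
var(U) = 0.24,  var(V) = 0.9984
ρ = 0.176 / √(0.24·0.9984) ≈ 0.360

0.360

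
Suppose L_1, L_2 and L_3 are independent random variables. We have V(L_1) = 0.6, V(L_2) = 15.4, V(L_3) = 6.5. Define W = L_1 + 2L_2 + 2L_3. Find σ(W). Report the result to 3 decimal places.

9.391

By independence, V(W) = (1)²V(L_1) + (2)²V(L_2) + (2)²V(L_3)
= (1)²·0.6 + (2)²·15.4 + (2)²·6.5 = 88.2
σ(W) = √88.2 ≈ 9.391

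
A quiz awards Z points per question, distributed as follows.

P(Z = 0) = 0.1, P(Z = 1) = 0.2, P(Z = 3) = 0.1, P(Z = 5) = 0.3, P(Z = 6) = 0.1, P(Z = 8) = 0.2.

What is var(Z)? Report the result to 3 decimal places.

7.360

E[Z] = (0)(0.1) + (1)(0.2) + (3)(0.1) + (5)(0.3) + (6)(0.1) + (8)(0.2) = 4.2
E[Z²] = (0)²(0.1) + (1)²(0.2) + (3)²(0.1) + (5)²(0.3) + (6)²(0.1) + (8)²(0.2) = 25
var(Z) = E[Z²] − (E[Z])² = 25 − (4.2)² = 7.36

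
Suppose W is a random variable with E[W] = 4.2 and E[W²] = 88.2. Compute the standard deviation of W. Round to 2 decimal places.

8.40

Var(W) = 88.2 − (4.2)² = 70.56
σ(W) = √70.56 ≈ 8.40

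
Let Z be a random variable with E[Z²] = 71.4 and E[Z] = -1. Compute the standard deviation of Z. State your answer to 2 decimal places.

Var(Z) = 71.4 − (-1)² = 70.4
σ(Z) = √70.4 ≈ 8.39

8.39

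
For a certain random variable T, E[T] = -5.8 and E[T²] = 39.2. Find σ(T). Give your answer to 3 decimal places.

2.358

Var(T) = 39.2 − (-5.8)² = 5.56
σ(T) = √5.56 ≈ 2.358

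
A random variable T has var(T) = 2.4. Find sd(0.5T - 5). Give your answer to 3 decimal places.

var(0.5T - 5) = (0.5)²·2.4 = 0.6
sd(0.5T - 5) = √0.6 ≈ 0.775

0.775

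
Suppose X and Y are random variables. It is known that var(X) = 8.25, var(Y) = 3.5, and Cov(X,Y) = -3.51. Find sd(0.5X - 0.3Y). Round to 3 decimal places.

var(0.5X - 0.3Y) = (0.5)²·var(X) + (-0.3)²·var(Y) + 2·(0.5)·(-0.3)·Cov(X,Y)
= 0.25·8.25 + 0.09·3.5 + -0.3·-3.51 = 3.4305
sd(0.5X - 0.3Y) = √3.4305 ≈ 1.852

1.852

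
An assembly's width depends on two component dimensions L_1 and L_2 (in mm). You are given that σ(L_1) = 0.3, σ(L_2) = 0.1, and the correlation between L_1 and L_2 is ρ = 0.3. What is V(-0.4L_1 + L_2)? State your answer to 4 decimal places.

0.0172

V(L_1) = (0.3)² = 0.09;  V(L_2) = (0.1)² = 0.01
Cov(L_1,L_2) = ρ·σ(L_1)·σ(L_2) = 0.3·0.3·0.1 = 0.009
V(-0.4L_1 + L_2) = (-0.4)²·V(L_1) + (1)²·V(L_2) + 2·(-0.4)·(1)·Cov(L_1,L_2)
= 0.16·0.09 + 1·0.01 + -0.8·0.009 = 0.0172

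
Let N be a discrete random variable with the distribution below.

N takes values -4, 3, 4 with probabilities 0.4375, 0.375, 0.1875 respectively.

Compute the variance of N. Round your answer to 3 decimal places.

E[N] = (-4)(0.4375) + (3)(0.375) + (4)(0.1875) = 0.125
E[N²] = (-4)²(0.4375) + (3)²(0.375) + (4)²(0.1875) = 13.375
Var(N) = E[N²] − (E[N])² = 13.375 − (0.125)² = 13.359375

13.359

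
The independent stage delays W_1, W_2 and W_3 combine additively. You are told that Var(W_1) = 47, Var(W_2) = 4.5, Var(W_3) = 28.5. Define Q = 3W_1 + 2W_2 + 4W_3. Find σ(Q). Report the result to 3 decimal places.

29.950

By independence, Var(Q) = (3)²Var(W_1) + (2)²Var(W_2) + (4)²Var(W_3)
= (3)²·47 + (2)²·4.5 + (4)²·28.5 = 897
σ(Q) = √897 ≈ 29.950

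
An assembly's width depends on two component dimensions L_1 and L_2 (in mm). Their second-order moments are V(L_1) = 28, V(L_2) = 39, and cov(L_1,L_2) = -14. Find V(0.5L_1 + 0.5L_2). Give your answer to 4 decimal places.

9.7500

V(0.5L_1 + 0.5L_2) = (0.5)²·V(L_1) + (0.5)²·V(L_2) + 2·(0.5)·(0.5)·cov(L_1,L_2)
= 0.25·28 + 0.25·39 + 0.5·-14 = 9.75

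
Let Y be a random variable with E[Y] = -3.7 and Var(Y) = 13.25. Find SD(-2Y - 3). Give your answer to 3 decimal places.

7.280

Var(-2Y - 3) = (-2)²·13.25 = 53
SD(-2Y - 3) = √53 ≈ 7.280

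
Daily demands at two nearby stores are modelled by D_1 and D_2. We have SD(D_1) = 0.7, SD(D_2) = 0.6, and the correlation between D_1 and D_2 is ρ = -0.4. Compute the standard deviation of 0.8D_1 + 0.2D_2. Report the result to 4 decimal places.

Var(D_1) = (0.7)² = 0.49;  Var(D_2) = (0.6)² = 0.36
Cov(D_1,D_2) = ρ·SD(D_1)·SD(D_2) = -0.4·0.7·0.6 = -0.168
Var(0.8D_1 + 0.2D_2) = (0.8)²·Var(D_1) + (0.2)²·Var(D_2) + 2·(0.8)·(0.2)·Cov(D_1,D_2)
= 0.64·0.49 + 0.04·0.36 + 0.32·-0.168 = 0.27424
SD(0.8D_1 + 0.2D_2) = √0.27424 ≈ 0.5237

0.5237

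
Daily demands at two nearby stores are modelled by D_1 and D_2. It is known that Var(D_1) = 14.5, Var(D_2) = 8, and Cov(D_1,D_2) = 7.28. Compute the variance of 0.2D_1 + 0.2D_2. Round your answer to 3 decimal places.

1.482

Var(0.2D_1 + 0.2D_2) = (0.2)²·Var(D_1) + (0.2)²·Var(D_2) + 2·(0.2)·(0.2)·Cov(D_1,D_2)
= 0.04·14.5 + 0.04·8 + 0.08·7.28 = 1.4824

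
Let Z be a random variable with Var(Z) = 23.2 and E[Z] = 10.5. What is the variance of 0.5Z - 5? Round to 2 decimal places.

Var(0.5Z - 5) = (0.5)²·Var(Z) = 0.25·23.2 = 5.8

5.80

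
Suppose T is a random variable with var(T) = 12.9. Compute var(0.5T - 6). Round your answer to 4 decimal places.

3.2250

var(0.5T - 6) = (0.5)²·var(T) = 0.25·12.9 = 3.225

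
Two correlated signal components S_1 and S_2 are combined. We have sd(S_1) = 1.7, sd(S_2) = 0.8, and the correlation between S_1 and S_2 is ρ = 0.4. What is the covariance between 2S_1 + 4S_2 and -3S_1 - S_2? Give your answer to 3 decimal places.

-27.516

var(S_1) = (1.7)² = 2.89;  var(S_2) = (0.8)² = 0.64
cov(S_1,S_2) = ρ·sd(S_1)·sd(S_2) = 0.4·1.7·0.8 = 0.544
cov(2S_1 + 4S_2, -3S_1 - S_2) = (2)(-3)var(S_1) + (4)(-1)var(S_2) + [(2)(-1) + (4)(-3)]cov(S_1,S_2)
= -6·2.89 + -4·0.64 + -14·0.544 = -27.516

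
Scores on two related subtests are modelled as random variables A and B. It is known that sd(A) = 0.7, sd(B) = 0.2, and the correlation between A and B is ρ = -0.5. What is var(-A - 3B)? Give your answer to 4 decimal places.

var(A) = (0.7)² = 0.49;  var(B) = (0.2)² = 0.04
Cov(A,B) = ρ·sd(A)·sd(B) = -0.5·0.7·0.2 = -0.07
var(-A - 3B) = (-1)²·var(A) + (-3)²·var(B) + 2·(-1)·(-3)·Cov(A,B)
= 1·0.49 + 9·0.04 + 6·-0.07 = 0.43

0.4300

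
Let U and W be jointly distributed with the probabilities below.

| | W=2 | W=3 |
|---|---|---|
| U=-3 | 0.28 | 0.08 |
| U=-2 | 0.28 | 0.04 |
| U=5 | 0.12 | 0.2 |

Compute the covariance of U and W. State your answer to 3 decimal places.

E[U] = -0.12,  E[W] = 2.32
E[UW] = 0.44
Cov(U,W) = E[UW] − E[U]E[W] = 0.44 − (-0.12)(2.32) = 0.7184

0.718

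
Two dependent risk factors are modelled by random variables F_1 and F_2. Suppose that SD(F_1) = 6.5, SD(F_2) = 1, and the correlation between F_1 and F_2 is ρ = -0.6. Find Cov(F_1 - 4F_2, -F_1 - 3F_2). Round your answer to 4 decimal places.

var(F_1) = (6.5)² = 42.25;  var(F_2) = (1)² = 1
Cov(F_1,F_2) = ρ·SD(F_1)·SD(F_2) = -0.6·6.5·1 = -3.9
Cov(F_1 - 4F_2, -F_1 - 3F_2) = (1)(-1)var(F_1) + (-4)(-3)var(F_2) + [(1)(-3) + (-4)(-1)]Cov(F_1,F_2)
= -1·42.25 + 12·1 + 1·-3.9 = -34.15

-34.1500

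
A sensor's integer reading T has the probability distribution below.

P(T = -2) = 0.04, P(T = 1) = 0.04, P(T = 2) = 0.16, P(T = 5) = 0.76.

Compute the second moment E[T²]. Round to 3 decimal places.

19.840

E[T²] = (-2)²(0.04) + (1)²(0.04) + (2)²(0.16) + (5)²(0.76) = 19.84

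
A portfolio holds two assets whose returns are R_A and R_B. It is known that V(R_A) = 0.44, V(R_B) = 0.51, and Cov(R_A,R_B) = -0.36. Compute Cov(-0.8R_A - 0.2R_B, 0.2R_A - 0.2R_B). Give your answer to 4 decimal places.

Cov(-0.8R_A - 0.2R_B, 0.2R_A - 0.2R_B) = (-0.8)(0.2)V(R_A) + (-0.2)(-0.2)V(R_B) + [(-0.8)(-0.2) + (-0.2)(0.2)]Cov(R_A,R_B)
= -0.16·0.44 + 0.04·0.51 + 0.12·-0.36 = -0.0932

-0.0932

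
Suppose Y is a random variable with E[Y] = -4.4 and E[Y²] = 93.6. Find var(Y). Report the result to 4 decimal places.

var(Y) = 93.6 − (-4.4)² = 74.24

74.2400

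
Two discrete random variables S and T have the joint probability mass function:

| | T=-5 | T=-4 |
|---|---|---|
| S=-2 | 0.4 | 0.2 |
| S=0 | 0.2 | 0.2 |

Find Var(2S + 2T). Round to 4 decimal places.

5.4400

E[S] = -1.2,  E[T] = -4.6,  E[ST] = 5.6
Var(S) = 2.4 − (-1.2)² = 0.96;  Var(T) = 21.4 − (-4.6)² = 0.24
Cov(S,T) = 5.6 − (-1.2)(-4.6) = 0.08
Var(2S + 2T) = (2)²·0.96 + (2)²·0.24 + 2·(2)·(2)·0.08 = 5.44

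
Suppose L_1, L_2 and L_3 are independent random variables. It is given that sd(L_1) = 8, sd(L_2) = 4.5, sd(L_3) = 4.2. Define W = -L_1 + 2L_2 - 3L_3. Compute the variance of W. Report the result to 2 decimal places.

Var(L_1) = 64, Var(L_2) = 20.25, Var(L_3) = 17.64
By independence, Var(W) = (-1)²Var(L_1) + (2)²Var(L_2) + (-3)²Var(L_3)
= (-1)²·64 + (2)²·20.25 + (-3)²·17.64 = 303.76

303.76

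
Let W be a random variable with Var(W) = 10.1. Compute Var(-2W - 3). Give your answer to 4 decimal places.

Var(-2W - 3) = (-2)²·Var(W) = 4·10.1 = 40.4

40.4000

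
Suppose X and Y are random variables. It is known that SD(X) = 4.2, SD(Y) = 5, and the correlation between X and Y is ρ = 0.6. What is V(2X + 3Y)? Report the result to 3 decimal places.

446.760

V(X) = (4.2)² = 17.64;  V(Y) = (5)² = 25
Cov(X,Y) = ρ·SD(X)·SD(Y) = 0.6·4.2·5 = 12.6
V(2X + 3Y) = (2)²·V(X) + (3)²·V(Y) + 2·(2)·(3)·Cov(X,Y)
= 4·17.64 + 9·25 + 12·12.6 = 446.76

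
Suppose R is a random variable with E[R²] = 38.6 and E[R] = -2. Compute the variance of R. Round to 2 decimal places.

V(R) = 38.6 − (-2)² = 34.6

34.60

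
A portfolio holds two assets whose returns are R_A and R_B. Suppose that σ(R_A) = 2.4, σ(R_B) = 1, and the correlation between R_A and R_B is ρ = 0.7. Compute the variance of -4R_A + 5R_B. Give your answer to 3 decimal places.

V(R_A) = (2.4)² = 5.76;  V(R_B) = (1)² = 1
cov(R_A,R_B) = ρ·σ(R_A)·σ(R_B) = 0.7·2.4·1 = 1.68
V(-4R_A + 5R_B) = (-4)²·V(R_A) + (5)²·V(R_B) + 2·(-4)·(5)·cov(R_A,R_B)
= 16·5.76 + 25·1 + -40·1.68 = 49.96

49.960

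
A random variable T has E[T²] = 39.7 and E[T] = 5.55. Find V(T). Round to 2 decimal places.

V(T) = 39.7 − (5.55)² = 8.8975

8.90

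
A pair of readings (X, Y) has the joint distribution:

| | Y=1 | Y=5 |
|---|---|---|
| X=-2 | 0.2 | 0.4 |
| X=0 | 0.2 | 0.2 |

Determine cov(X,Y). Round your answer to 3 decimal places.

-0.320

E[X] = -1.2,  E[Y] = 3.4
E[XY] = -4.4
cov(X,Y) = E[XY] − E[X]E[Y] = -4.4 − (-1.2)(3.4) = -0.32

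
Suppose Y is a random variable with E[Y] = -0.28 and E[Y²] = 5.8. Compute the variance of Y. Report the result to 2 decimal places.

V(Y) = 5.8 − (-0.28)² = 5.7216

5.72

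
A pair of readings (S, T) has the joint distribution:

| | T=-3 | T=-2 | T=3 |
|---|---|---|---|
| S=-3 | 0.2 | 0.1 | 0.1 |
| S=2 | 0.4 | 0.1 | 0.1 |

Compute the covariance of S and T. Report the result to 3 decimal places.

E[S] = 0,  E[T] = -1.6
E[ST] = -0.7
Cov(S,T) = E[ST] − E[S]E[T] = -0.7 − (0)(-1.6) = -0.7

-0.700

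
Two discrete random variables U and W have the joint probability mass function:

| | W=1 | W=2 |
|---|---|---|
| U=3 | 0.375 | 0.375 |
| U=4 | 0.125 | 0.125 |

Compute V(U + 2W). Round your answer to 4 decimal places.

1.1875

E[U] = 3.25,  E[W] = 1.5,  E[UW] = 4.875
V(U) = 10.75 − (3.25)² = 0.1875;  V(W) = 2.5 − (1.5)² = 0.25
Cov(U,W) = 4.875 − (3.25)(1.5) = 0
V(U + 2W) = (1)²·0.1875 + (2)²·0.25 + 2·(1)·(2)·0 = 1.1875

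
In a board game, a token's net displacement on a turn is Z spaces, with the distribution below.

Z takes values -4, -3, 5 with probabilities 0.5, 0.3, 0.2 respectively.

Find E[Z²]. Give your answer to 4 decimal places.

E[Z²] = (-4)²(0.5) + (-3)²(0.3) + (5)²(0.2) = 15.7

15.7000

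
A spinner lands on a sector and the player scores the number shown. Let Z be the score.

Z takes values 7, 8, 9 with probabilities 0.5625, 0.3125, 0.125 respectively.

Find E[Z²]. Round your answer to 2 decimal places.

57.69

E[Z²] = (7)²(0.5625) + (8)²(0.3125) + (9)²(0.125) = 57.6875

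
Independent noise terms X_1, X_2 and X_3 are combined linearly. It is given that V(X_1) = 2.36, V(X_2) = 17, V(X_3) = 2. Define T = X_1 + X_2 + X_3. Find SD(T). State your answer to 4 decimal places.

4.6217

By independence, V(T) = (1)²V(X_1) + (1)²V(X_2) + (1)²V(X_3)
= (1)²·2.36 + (1)²·17 + (1)²·2 = 21.36
SD(T) = √21.36 ≈ 4.6217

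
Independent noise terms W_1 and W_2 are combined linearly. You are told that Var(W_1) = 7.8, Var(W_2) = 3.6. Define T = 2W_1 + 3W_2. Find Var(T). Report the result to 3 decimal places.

By independence, Var(T) = (2)²Var(W_1) + (3)²Var(W_2)
= (2)²·7.8 + (3)²·3.6 = 63.6

63.600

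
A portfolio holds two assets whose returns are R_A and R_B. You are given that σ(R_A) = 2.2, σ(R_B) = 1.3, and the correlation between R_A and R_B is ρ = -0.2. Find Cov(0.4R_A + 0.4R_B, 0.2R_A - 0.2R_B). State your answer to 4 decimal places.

0.2520

var(R_A) = (2.2)² = 4.84;  var(R_B) = (1.3)² = 1.69
Cov(R_A,R_B) = ρ·σ(R_A)·σ(R_B) = -0.2·2.2·1.3 = -0.572
Cov(0.4R_A + 0.4R_B, 0.2R_A - 0.2R_B) = (0.4)(0.2)var(R_A) + (0.4)(-0.2)var(R_B) + [(0.4)(-0.2) + (0.4)(0.2)]Cov(R_A,R_B)
= 0.08·4.84 + -0.08·1.69 + 0·-0.572 = 0.252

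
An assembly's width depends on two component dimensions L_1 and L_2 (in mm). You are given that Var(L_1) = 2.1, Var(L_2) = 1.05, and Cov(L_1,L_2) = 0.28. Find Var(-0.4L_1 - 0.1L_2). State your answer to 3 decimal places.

0.369

Var(-0.4L_1 - 0.1L_2) = (-0.4)²·Var(L_1) + (-0.1)²·Var(L_2) + 2·(-0.4)·(-0.1)·Cov(L_1,L_2)
= 0.16·2.1 + 0.01·1.05 + 0.08·0.28 = 0.3689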